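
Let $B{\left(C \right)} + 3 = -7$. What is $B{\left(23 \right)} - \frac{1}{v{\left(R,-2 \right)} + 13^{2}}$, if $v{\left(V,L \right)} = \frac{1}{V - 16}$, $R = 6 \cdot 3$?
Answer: $- \frac{3392}{339} \approx -10.006$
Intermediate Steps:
$R = 18$
$B{\left(C \right)} = -10$ ($B{\left(C \right)} = -3 - 7 = -10$)
$v{\left(V,L \right)} = \frac{1}{-16 + V}$
$B{\left(23 \right)} - \frac{1}{v{\left(R,-2 \right)} + 13^{2}} = -10 - \frac{1}{\frac{1}{-16 + 18} + 13^{2}} = -10 - \frac{1}{\frac{1}{2} + 169} = -10 - \frac{1}{\frac{339}{2}} = -10 - \frac{2}{339} = - \frac{3392}{339}$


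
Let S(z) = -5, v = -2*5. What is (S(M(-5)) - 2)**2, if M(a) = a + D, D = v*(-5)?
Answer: 49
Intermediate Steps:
v = -10
D = 50 (D = -10*(-5) = 50)
M(a) = 50 + a (M(a) = a + 50 = 50 + a)
(S(M(-5)) - 2)**2 = (-5 - 2)**2 = (-7)**2 = 49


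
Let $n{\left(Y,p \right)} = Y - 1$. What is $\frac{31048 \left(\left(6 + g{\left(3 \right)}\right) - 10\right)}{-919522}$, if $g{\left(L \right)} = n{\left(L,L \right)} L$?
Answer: $- \frac{31048}{459761} \approx -0.067531$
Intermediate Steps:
$n{\left(Y,p \right)} = -1 + Y$
$g{\left(L \right)} = L \left(-1 + L\right)$ ($g{\left(L \right)} = \left(-1 + L\right) L = L \left(-1 + L\right)$)
$\frac{31048 \left(\left(6 + g{\left(3 \right)}\right) - 10\right)}{-919522} = \frac{31048 \left(\left(6 + 3 \left(-1 + 3\right)\right) - 10\right)}{-919522} = 31048 \left(\left(6 + 3 \cdot 2\right) - 10\right) \left(- \frac{1}{919522}\right) = 31048 \left(\left(6 + 6\right) - 10\right) \left(- \frac{1}{919522}\right) = 31048 \left(12 - 10\right) \left(- \frac{1}{919522}\right) = 31048 \cdot 2 \left(- \frac{1}{919522}\right) = 62096 \left(- \frac{1}{919522}\right) = - \frac{31048}{459761}$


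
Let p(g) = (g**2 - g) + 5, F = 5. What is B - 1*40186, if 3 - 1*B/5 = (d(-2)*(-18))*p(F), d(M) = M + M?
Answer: -49171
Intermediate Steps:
d(M) = 2*M
p(g) = 5 + g**2 - g
B = -8985 (B = 15 - 5*(2*(-2))*(-18)*(5 + 5**2 - 1*5) = 15 - 5*(-4*(-18))*(5 + 25 - 5) = 15 - 360*25 = 15 - 5*1800 = 15 - 9000 = -8985)
B - 1*40186 = -8985 - 1*40186 = -8985 - 40186 = -49171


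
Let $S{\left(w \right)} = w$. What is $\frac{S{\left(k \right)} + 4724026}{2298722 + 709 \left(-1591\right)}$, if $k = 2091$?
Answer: $\frac{4726117}{1170703} \approx 4.037$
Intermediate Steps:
$\frac{S{\left(k \right)} + 4724026}{2298722 + 709 \left(-1591\right)} = \frac{2091 + 4724026}{2298722 + 709 \left(-1591\right)} = \frac{4726117}{2298722 - 1128019} = \frac{4726117}{1170703}$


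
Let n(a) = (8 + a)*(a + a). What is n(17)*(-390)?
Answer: -331500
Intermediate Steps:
n(a) = 2*a*(8 + a) (n(a) = (8 + a)*(2*a) = 2*a*(8 + a))
n(17)*(-390) = (2*17*(8 + 17))*(-390) = (2*17*25)*(-390) = 850*(-390) = -331500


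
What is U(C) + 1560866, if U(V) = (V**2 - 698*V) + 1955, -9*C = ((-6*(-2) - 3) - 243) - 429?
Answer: 13651456/9 ≈ 1.5168e+6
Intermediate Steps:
C = 221/3 (C = -(((-6*(-2) - 3) - 243) - 429)/9 = -(((12 - 3) - 243) - 429)/9 = -((9 - 243) - 429)/9 = -(-234 - 429)/9 = -1/9*(-663) = 221/3 ≈ 73.667)
U(V) = 1955 + V**2 - 698*V
U(C) + 1560866 = (1955 + (221/3)**2 - 698*221/3) + 1560866 = (1955 + 48841/9 - 154258/3) + 1560866 = -396338/9 + 1560866 = 13651456/9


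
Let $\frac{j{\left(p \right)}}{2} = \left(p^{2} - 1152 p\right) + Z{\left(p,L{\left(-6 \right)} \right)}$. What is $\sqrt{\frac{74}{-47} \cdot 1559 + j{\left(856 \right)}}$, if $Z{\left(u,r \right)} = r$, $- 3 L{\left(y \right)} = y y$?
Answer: $\frac{i \sqrt{1124890386}}{47} \approx 713.6 i$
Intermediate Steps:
$L{\left(y \right)} = - \frac{y^{2}}{3}$ ($L{\left(y \right)} = - \frac{y y}{3} = - \frac{y^{2}}{3}$)
$j{\left(p \right)} = -24 - 2304 p + 2 p^{2}$ ($j{\left(p \right)} = 2 \left(\left(p^{2} - 1152 p\right) - \frac{\left(-6\right)^{2}}{3}\right) = 2 \left(\left(p^{2} - 1152 p\right) - 12\right) = 2 \left(-12 + p^{2} - 1152 p\right) = -24 - 2304 p + 2 p^{2}$)
$\sqrt{\frac{74}{-47} \cdot 1559 + j{\left(856 \right)}} = \sqrt{\frac{74}{-47} \cdot 1559 - \left(1972248 - 1465472\right)} = \sqrt{74 \left(- \frac{1}{47}\right) 1559 - 506776} = \sqrt{\left(- \frac{74}{47}\right) 1559 - 506776} = \sqrt{- \frac{115366}{47} - 506776} = \sqrt{- \frac{23933838}{47}} = \frac{i \sqrt{1124890386}}{47}$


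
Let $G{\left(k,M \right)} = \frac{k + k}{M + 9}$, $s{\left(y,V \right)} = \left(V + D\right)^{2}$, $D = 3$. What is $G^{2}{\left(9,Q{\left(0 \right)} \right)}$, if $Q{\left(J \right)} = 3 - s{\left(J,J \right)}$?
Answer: $36$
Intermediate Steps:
$s{\left(y,V \right)} = \left(3 + V\right)^{2}$ ($s{\left(y,V \right)} = \left(V + 3\right)^{2} = \left(3 + V\right)^{2}$)
$Q{\left(J \right)} = 3 - \left(3 + J\right)^{2}$
$G{\left(k,M \right)} = \frac{2 k}{9 + M}$
$G^{2}{\left(9,Q{\left(0 \right)} \right)} = \left(2 \cdot 9 \frac{1}{9 + \left(3 - \left(3 + 0\right)^{2}\right)}\right)^{2} = \left(2 \cdot 9 \frac{1}{9 + \left(3 - 3^{2}\right)}\right)^{2} = \left(2 \cdot 9 \frac{1}{9 + \left(3 - 9\right)}\right)^{2} = \left(2 \cdot 9 \frac{1}{9 - 6}\right)^{2} = \left(2 \cdot 9 \cdot \frac{1}{3}\right)^{2} = 6^{2} = 36$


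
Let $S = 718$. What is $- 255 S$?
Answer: $-183090$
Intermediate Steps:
$- 255 S = \left(-255\right) 718 = -183090$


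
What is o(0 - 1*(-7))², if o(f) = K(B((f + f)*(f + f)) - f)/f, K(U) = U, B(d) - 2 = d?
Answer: 36481/49 ≈ 744.51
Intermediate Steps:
B(d) = 2 + d
o(f) = (2 - f + 4*f²)/f (o(f) = ((2 + (f + f)*(f + f)) - f)/f = ((2 + (2*f)*(2*f)) - f)/f = ((2 + 4*f²) - f)/f = (2 - f + 4*f²)/f)
o(0 - 1*(-7))² = (-1 + 2/(0 - 1*(-7)) + 4*(0 - 1*(-7)))² = (-1 + 2/(0 + 7) + 4*(0 + 7))² = (-1 + 2/7 + 4*7)² = (-1 + 2*(⅐) + 28)² = (-1 + 2/7 + 28)² = (191/7)² = 36481/49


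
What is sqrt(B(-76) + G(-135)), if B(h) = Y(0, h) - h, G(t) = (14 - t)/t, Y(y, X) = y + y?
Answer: sqrt(151665)/45 ≈ 8.6543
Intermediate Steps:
Y(y, X) = 2*y
G(t) = (14 - t)/t
B(h) = -h (B(h) = 2*0 - h = 0 - h = -h)
sqrt(B(-76) + G(-135)) = sqrt(-1*(-76) + (14 - 1*(-135))/(-135)) = sqrt(76 - (14 + 135)/135) = sqrt(76 - 1/135*149) = sqrt(76 - 149/135) = sqrt(10111/135) = sqrt(151665)/45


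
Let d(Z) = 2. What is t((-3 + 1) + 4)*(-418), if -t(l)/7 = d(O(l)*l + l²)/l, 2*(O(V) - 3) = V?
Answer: 2926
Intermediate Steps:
O(V) = 3 + V/2
t(l) = -14/l
t((-3 + 1) + 4)*(-418) = -14/((-3 + 1) + 4)*(-418) = -14/(-2 + 4)*(-418) = -14/2*(-418) = -14*½*(-418) = -7*(-418) = 2926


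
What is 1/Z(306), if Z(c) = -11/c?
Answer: -306/11 ≈ -27.818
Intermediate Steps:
1/Z(306) = 1/(-11/306) = -306/11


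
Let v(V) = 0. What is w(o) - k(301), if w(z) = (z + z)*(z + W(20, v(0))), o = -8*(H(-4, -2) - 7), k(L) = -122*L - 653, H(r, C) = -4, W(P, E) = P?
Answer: 56383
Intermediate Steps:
k(L) = -653 - 122*L
o = 88 (o = -8*(-4 - 7) = -8*(-11) = 88)
w(z) = 2*z*(20 + z) (w(z) = (z + z)*(z + 20) = (2*z)*(20 + z) = 2*z*(20 + z))
w(o) - k(301) = 2*88*(20 + 88) - (-653 - 122*301) = 2*88*108 - (-653 - 36722) = 19008 - 1*(-37375) = 19008 + 37375 = 56383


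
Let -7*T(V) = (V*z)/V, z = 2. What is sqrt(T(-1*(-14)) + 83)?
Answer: sqrt(4053)/7 ≈ 9.0947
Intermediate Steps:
T(V) = -2/7 (T(V) = -V*2/(7*V) = -2*V/(7*V) = -1/7*2 = -2/7)
sqrt(T(-1*(-14)) + 83) = sqrt(-2/7 + 83) = sqrt(579/7) = sqrt(4053)/7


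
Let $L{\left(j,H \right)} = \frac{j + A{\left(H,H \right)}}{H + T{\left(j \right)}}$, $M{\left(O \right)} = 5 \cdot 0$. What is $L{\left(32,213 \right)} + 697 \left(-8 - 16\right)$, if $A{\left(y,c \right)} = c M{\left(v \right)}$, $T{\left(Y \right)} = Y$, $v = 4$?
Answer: $- \frac{4098328}{245} \approx -16728.0$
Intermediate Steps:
$M{\left(O \right)} = 0$
$A{\left(y,c \right)} = 0$ ($A{\left(y,c \right)} = c 0 = 0$)
$L{\left(j,H \right)} = \frac{j}{H + j}$ ($L{\left(j,H \right)} = \frac{j + 0}{H + j} = \frac{j}{H + j}$)
$L{\left(32,213 \right)} + 697 \left(-8 - 16\right) = \frac{32}{213 + 32} + 697 \left(-8 - 16\right) = \frac{32}{245} + 697 \left(-8 - 16\right) = 32 \cdot \frac{1}{245} + 697 \left(-24\right) = \frac{32}{245} - 16728 = - \frac{4098328}{245}$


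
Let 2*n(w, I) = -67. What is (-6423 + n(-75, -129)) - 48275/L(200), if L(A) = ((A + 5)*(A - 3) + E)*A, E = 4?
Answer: -2086174559/323112 ≈ -6456.5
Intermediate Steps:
n(w, I) = -67/2 (n(w, I) = (½)*(-67) = -67/2)
L(A) = A*(4 + (-3 + A)*(5 + A)) (L(A) = ((A + 5)*(A - 3) + 4)*A = ((5 + A)*(-3 + A) + 4)*A = ((-3 + A)*(5 + A) + 4)*A = (4 + (-3 + A)*(5 + A))*A = A*(4 + (-3 + A)*(5 + A)))
(-6423 + n(-75, -129)) - 48275/L(200) = (-6423 - 67/2) - 48275*1/(200*(-11 + 200² + 2*200)) = -12913/2 - 48275*1/(200*(-11 + 40000 + 400)) = -12913/2 - 48275/(200*40389) = -12913/2 - 48275/8077800 = -12913/2 - 48275*1/8077800 = -12913/2 - 1931/323112 = -2086174559/323112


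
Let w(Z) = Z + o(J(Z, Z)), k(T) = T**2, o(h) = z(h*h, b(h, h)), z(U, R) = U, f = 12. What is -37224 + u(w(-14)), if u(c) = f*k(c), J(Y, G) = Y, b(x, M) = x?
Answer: 360264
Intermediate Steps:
o(h) = h**2 (o(h) = h*h = h**2)
w(Z) = Z + Z**2
u(c) = 12*c**2
-37224 + u(w(-14)) = -37224 + 12*(-14*(1 - 14))**2 = -37224 + 12*(-14*(-13))**2 = -37224 + 12*182**2 = -37224 + 12*33124 = -37224 + 397488 = 360264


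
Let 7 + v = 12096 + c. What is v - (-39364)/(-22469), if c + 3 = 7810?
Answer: 447003860/22469 ≈ 19894.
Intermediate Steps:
c = 7807 (c = -3 + 7810 = 7807)
v = 19896 (v = -7 + (12096 + 7807) = -7 + 19903 = 19896)
v - (-39364)/(-22469) = 19896 - (-39364)/(-22469) = 19896 - (-39364)*(-1)/22469 = 19896 - 1*39364/22469 = 19896 - 39364/22469 = 447003860/22469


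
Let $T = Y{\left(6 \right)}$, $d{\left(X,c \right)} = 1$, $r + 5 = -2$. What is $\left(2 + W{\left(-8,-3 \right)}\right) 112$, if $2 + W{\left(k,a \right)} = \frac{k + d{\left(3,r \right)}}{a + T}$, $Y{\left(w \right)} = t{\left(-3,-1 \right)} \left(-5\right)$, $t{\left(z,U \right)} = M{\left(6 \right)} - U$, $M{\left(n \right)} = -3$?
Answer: $-112$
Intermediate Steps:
$r = -7$ ($r = -5 - 2 = -7$)
$t{\left(z,U \right)} = -3 - U$
$Y{\left(w \right)} = 10$ ($Y{\left(w \right)} = \left(-3 - -1\right) \left(-5\right) = \left(-3 + 1\right) \left(-5\right) = \left(-2\right) \left(-5\right) = 10$)
$T = 10$
$W{\left(k,a \right)} = -2 + \frac{1 + k}{10 + a}$ ($W{\left(k,a \right)} = -2 + \frac{k + 1}{a + 10} = -2 + \frac{1 + k}{10 + a}$)
$\left(2 + W{\left(-8,-3 \right)}\right) 112 = \left(2 + \frac{-19 - 8 - -6}{10 - 3}\right) 112 = \left(2 + \frac{-19 - 8 + 6}{7}\right) 112 = \left(2 + \frac{1}{7} \left(-21\right)\right) 112 = \left(2 - 3\right) 112 = \left(-1\right) 112 = -112$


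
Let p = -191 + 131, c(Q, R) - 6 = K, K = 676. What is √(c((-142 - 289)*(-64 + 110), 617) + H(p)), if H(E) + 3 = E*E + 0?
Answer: √4279 ≈ 65.414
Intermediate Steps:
c(Q, R) = 682 (c(Q, R) = 6 + 676 = 682)
p = -60
H(E) = -3 + E² (H(E) = -3 + (E*E + 0) = -3 + (E² + 0) = -3 + E²)
√(c((-142 - 289)*(-64 + 110), 617) + H(p)) = √(682 + (-3 + (-60)²)) = √(682 + (-3 + 3600)) = √(682 + 3597) = √4279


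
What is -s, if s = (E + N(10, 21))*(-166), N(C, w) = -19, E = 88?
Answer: 11454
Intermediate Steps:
s = -11454 (s = (88 - 19)*(-166) = 69*(-166) = -11454)
-s = -1*(-11454) = 11454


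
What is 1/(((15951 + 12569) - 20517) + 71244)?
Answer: 1/79247 ≈ 1.2619e-5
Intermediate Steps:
1/(((15951 + 12569) - 20517) + 71244) = 1/((28520 - 20517) + 71244) = 1/(8003 + 71244) = 1/79247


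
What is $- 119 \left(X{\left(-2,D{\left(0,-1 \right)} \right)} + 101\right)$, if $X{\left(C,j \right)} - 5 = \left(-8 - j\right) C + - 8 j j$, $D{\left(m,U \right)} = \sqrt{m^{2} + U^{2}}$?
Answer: $-13804$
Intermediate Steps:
$D{\left(m,U \right)} = \sqrt{U^{2} + m^{2}}$
$X{\left(C,j \right)} = 5 - 8 j^{2} + C \left(-8 - j\right)$ ($X{\left(C,j \right)} = 5 + \left(\left(-8 - j\right) C + - 8 j j\right) = 5 + \left(C \left(-8 - j\right) - 8 j^{2}\right) = 5 + \left(- 8 j^{2} + C \left(-8 - j\right)\right) = 5 - 8 j^{2} + C \left(-8 - j\right)$)
$- 119 \left(X{\left(-2,D{\left(0,-1 \right)} \right)} + 101\right) = - 119 \left(\left(5 - -16 - 8 \left(\sqrt{\left(-1\right)^{2} + 0^{2}}\right)^{2} - - 2 \sqrt{\left(-1\right)^{2} + 0^{2}}\right) + 101\right) = - 119 \left(\left(5 + 16 - 8 \left(\sqrt{1 + 0}\right)^{2} - - 2 \sqrt{1 + 0}\right) + 101\right) = - 119 \left(\left(5 + 16 - 8 \left(\sqrt{1}\right)^{2} - - 2 \sqrt{1}\right) + 101\right) = - 119 \left(\left(5 + 16 - 8 \cdot 1^{2} - \left(-2\right) 1\right) + 101\right) = - 119 \left(\left(5 + 16 - 8 + 2\right) + 101\right) = - 119 \left(15 + 101\right) = \left(-119\right) 116 = -13804$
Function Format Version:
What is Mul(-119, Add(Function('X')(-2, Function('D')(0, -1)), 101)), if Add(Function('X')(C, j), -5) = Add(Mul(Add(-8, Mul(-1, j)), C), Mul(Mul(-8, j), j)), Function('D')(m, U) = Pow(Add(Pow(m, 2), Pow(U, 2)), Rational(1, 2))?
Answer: -13804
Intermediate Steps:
Function('D')(m, U) = Pow(Add(Pow(U, 2), Pow(m, 2)), Rational(1, 2))
Function('X')(C, j) = Add(5, Mul(-8, Pow(j, 2)), Mul(C, Add(-8, Mul(-1, j)))) (Function('X')(C, j) = Add(5, Add(Mul(Add(-8, Mul(-1, j)), C), Mul(Mul(-8, j), j))) = Add(5, Add(Mul(C, Add(-8, Mul(-1, j))), Mul(-8, Pow(j, 2)))) = Add(5, Add(Mul(-8, Pow(j, 2)), Mul(C, Add(-8, Mul(-1, j))))) = Add(5, Mul(-8, Pow(j, 2)), Mul(C, Add(-8, Mul(-1, j)))))
Mul(-119, Add(Function('X')(-2, Function('D')(0, -1)), 101)) = Mul(-119, Add(Add(5, Mul(-8, -2), Mul(-8, Pow(Pow(Add(Pow(-1, 2), Pow(0, 2)), Rational(1, 2)), 2)), Mul(-1, -2, Pow(Add(Pow(-1, 2), Pow(0, 2)), Rational(1, 2)))), 101)) = Mul(-119, Add(Add(5, 16, Mul(-8, Pow(Pow(Add(1, 0), Rational(1, 2)), 2)), Mul(-1, -2, Pow(Add(1, 0), Rational(1, 2)))), 101)) = Mul(-119, Add(Add(5, 16, Mul(-8, Pow(Pow(1, Rational(1, 2)), 2)), Mul(-1, -2, Pow(1, Rational(1, 2)))), 101)) = Mul(-119, Add(Add(5, 16, Mul(-8, Pow(1, 2)), Mul(-1, -2, 1)), 101)) = Mul(-119, Add(Add(5, 16, Mul(-8, 1), 2), 101)) = Mul(-119, Add(Add(5, 16, -8, 2), 101)) = Mul(-119, Add(15, 101)) = Mul(-119, 116) = -13804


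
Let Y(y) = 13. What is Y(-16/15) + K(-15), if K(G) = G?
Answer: -2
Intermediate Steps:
Y(-16/15) + K(-15) = 13 - 15 = -2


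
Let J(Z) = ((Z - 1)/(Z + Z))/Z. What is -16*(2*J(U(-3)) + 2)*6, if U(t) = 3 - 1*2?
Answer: -192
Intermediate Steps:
U(t) = 1 (U(t) = 3 - 2 = 1)
J(Z) = (-1 + Z)/(2*Z²) (J(Z) = ((-1 + Z)/((2*Z)))/Z = ((-1 + Z)*(1/(2*Z)))/Z = ((-1 + Z)/(2*Z))/Z = (-1 + Z)/(2*Z²))
-16*(2*J(U(-3)) + 2)*6 = -16*(2*((½)*(-1 + 1)/1²) + 2)*6 = -16*(2*((½)*1*0) + 2)*6 = -16*(2*0 + 2)*6 = -16*(0 + 2)*6 = -16*2*6 = -32*6 = -192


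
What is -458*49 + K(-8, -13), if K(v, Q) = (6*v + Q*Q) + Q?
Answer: -22334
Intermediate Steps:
K(v, Q) = Q + Q² + 6*v (K(v, Q) = (6*v + Q²) + Q = (Q² + 6*v) + Q = Q + Q² + 6*v)
-458*49 + K(-8, -13) = -458*49 + (-13 + (-13)² + 6*(-8)) = -22442 + (-13 + 169 - 48) = -22442 + 108 = -22334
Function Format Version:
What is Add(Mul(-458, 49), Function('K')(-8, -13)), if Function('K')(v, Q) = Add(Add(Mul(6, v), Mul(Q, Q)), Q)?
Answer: -22334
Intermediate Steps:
Function('K')(v, Q) = Add(Q, Pow(Q, 2), Mul(6, v)) (Function('K')(v, Q) = Add(Add(Mul(6, v), Pow(Q, 2)), Q) = Add(Add(Pow(Q, 2), Mul(6, v)), Q) = Add(Q, Pow(Q, 2), Mul(6, v)))
Add(Mul(-458, 49), Function('K')(-8, -13)) = Add(Mul(-458, 49), Add(-13, Pow(-13, 2), Mul(6, -8))) = Add(-22442, Add(-13, 169, -48)) = Add(-22442, 108) = -22334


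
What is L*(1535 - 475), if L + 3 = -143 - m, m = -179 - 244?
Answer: 293620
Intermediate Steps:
m = -423
L = 277 (L = -3 + (-143 - 1*(-423)) = -3 + (-143 + 423) = -3 + 280 = 277)
L*(1535 - 475) = 277*(1535 - 475) = 277*1060 = 293620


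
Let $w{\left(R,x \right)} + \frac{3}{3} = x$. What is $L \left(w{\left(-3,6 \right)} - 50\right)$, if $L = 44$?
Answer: $-1980$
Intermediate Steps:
$w{\left(R,x \right)} = -1 + x$
$L \left(w{\left(-3,6 \right)} - 50\right) = 44 \left(\left(-1 + 6\right) - 50\right) = 44 \left(5 - 50\right) = 44 \left(-45\right) = -1980$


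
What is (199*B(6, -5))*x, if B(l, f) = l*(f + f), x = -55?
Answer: 656700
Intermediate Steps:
B(l, f) = 2*f*l (B(l, f) = l*(2*f) = 2*f*l)
(199*B(6, -5))*x = (199*(2*(-5)*6))*(-55) = (199*(-60))*(-55) = -11940*(-55) = 656700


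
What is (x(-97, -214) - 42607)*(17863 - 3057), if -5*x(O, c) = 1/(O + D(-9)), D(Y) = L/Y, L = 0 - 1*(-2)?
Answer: -2759921550496/4375 ≈ -6.3084e+8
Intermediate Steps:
L = 2 (L = 0 + 2 = 2)
D(Y) = 2/Y
x(O, c) = -1/(5*(-2/9 + O)) (x(O, c) = -1/(5*(O + 2/(-9))) = -1/(5*(O + 2*(-⅑))) = -1/(5*(O - 2/9)) = -1/(5*(-2/9 + O)))
(x(-97, -214) - 42607)*(17863 - 3057) = (-9/(-10 + 45*(-97)) - 42607)*(17863 - 3057) = (-9/(-10 - 4365) - 42607)*14806 = (-9/(-4375) - 42607)*14806 = (-9*(-1/4375) - 42607)*14806 = (9/4375 - 42607)*14806 = -186405616/4375*14806 = -2759921550496/4375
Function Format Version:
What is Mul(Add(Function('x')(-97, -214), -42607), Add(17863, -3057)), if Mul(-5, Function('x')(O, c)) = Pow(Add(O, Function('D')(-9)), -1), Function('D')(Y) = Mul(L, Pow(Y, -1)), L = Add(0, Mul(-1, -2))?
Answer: Rational(-2759921550496, 4375) ≈ -6.3084e+8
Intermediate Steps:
L = 2 (L = Add(0, 2) = 2)
Function('D')(Y) = Mul(2, Pow(Y, -1))
Function('x')(O, c) = Mul(Rational(-1, 5), Pow(Add(Rational(-2, 9), O), -1)) (Function('x')(O, c) = Mul(Rational(-1, 5), Pow(Add(O, Mul(2, Pow(-9, -1))), -1)) = Mul(Rational(-1, 5), Pow(Add(O, Mul(2, Rational(-1, 9))), -1)) = Mul(Rational(-1, 5), Pow(Add(O, Rational(-2, 9)), -1)) = Mul(Rational(-1, 5), Pow(Add(Rational(-2, 9), O), -1)))
Mul(Add(Function('x')(-97, -214), -42607), Add(17863, -3057)) = Mul(Add(Mul(-9, Pow(Add(-10, Mul(45, -97)), -1)), -42607), Add(17863, -3057)) = Mul(Add(Mul(-9, Pow(Add(-10, -4365), -1)), -42607), 14806) = Mul(Add(Mul(-9, Pow(-4375, -1)), -42607), 14806) = Mul(Add(Mul(-9, Rational(-1, 4375)), -42607), 14806) = Mul(Add(Rational(9, 4375), -42607), 14806) = Mul(Rational(-186405616, 4375), 14806) = Rational(-2759921550496, 4375)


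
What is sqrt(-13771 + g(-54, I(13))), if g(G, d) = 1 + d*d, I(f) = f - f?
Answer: 9*I*sqrt(170) ≈ 117.35*I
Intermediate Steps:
I(f) = 0
g(G, d) = 1 + d**2
sqrt(-13771 + g(-54, I(13))) = sqrt(-13771 + (1 + 0**2)) = sqrt(-13771 + (1 + 0)) = sqrt(-13771 + 1) = sqrt(-13770) = 9*I*sqrt(170)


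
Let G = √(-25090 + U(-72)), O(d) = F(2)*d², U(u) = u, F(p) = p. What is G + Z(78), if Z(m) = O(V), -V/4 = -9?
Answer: 2592 + I*√25162 ≈ 2592.0 + 158.63*I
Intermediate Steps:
V = 36 (V = -4*(-9) = 36)
O(d) = 2*d²
Z(m) = 2592 (Z(m) = 2*36² = 2*1296 = 2592)
G = I*√25162 (G = √(-25090 - 72) = √(-25162) = I*√25162 ≈ 158.63*I)
G + Z(78) = I*√25162 + 2592 = 2592 + I*√25162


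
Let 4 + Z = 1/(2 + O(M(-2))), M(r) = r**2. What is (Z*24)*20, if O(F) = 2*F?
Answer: -1872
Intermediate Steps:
Z = -39/10 (Z = -4 + 1/(2 + 2*(-2)**2) = -4 + 1/(2 + 2*4) = -4 + 1/(2 + 8) = -4 + 1/10 = -39/10 ≈ -3.9000)
(Z*24)*20 = -39/10*24*20 = -468/5*20 = -1872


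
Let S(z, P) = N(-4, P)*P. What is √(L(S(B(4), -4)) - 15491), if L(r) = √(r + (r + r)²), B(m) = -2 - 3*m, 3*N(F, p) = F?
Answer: √(-139419 + 12*√67)/3 ≈ 124.42*I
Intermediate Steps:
N(F, p) = F/3
S(z, P) = -4*P/3 (S(z, P) = ((⅓)*(-4))*P = -4*P/3)
L(r) = √(r + 4*r²) (L(r) = √(r + (2*r)²) = √(r + 4*r²))
√(L(S(B(4), -4)) - 15491) = √(√((-4/3*(-4))*(1 + 4*(-4/3*(-4)))) - 15491) = √(√(16*(1 + 4*(16/3))/3) - 15491) = √(√(16*(1 + 64/3)/3) - 15491) = √(√((16/3)*(67/3)) - 15491) = √(√(1072/9) - 15491) = √(4*√67/3 - 15491) = √(-15491 + 4*√67/3)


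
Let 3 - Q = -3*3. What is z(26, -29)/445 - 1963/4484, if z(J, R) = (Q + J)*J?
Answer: 3556657/1995380 ≈ 1.7824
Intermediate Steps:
Q = 12 (Q = 3 - (-3)*3 = 3 - 1*(-9) = 3 + 9 = 12)
z(J, R) = J*(12 + J) (z(J, R) = (12 + J)*J = J*(12 + J))
z(26, -29)/445 - 1963/4484 = (26*(12 + 26))/445 - 1963/4484 = (26*38)*(1/445) - 1963*1/4484 = 988*(1/445) - 1963/4484 = 988/445 - 1963/4484 = 3556657/1995380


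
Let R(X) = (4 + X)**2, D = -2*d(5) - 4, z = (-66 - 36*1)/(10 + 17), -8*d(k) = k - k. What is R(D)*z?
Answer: 0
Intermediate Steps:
d(k) = 0 (d(k) = -(k - k)/8 = -1/8*0 = 0)
z = -34/9 (z = (-66 - 36)/27 = -102*1/27 = -34/9 ≈ -3.7778)
D = -4 (D = -2*0 - 4 = 0 - 4 = -4)
R(D)*z = (4 - 4)**2*(-34/9) = 0**2*(-34/9) = 0*(-34/9) = 0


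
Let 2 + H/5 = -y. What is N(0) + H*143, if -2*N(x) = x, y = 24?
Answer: -18590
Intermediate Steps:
N(x) = -x/2
H = -130 (H = -10 + 5*(-1*24) = -10 + 5*(-24) = -10 - 120 = -130)
N(0) + H*143 = -1/2*0 - 130*143 = 0 - 18590 = -18590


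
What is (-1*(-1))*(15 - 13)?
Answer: 2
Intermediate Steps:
(-1*(-1))*(15 - 13) = 1*2 = 2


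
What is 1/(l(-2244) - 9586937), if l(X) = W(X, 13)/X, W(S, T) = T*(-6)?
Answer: -374/3585514425 ≈ -1.0431e-7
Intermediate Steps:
W(S, T) = -6*T
l(X) = -78/X (l(X) = (-6*13)/X = -78/X)
1/(l(-2244) - 9586937) = 1/(-78/(-2244) - 9586937) = 1/(-78*(-1/2244) - 9586937) = 1/(13/374 - 9586937) = 1/(-3585514425/374) = -374/3585514425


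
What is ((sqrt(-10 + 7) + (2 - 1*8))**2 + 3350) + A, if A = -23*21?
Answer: 2900 - 12*I*sqrt(3) ≈ 2900.0 - 20.785*I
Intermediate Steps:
A = -483
((sqrt(-10 + 7) + (2 - 1*8))**2 + 3350) + A = ((sqrt(-10 + 7) + (2 - 1*8))**2 + 3350) - 483 = ((sqrt(-3) + (2 - 8))**2 + 3350) - 483 = ((I*sqrt(3) - 6)**2 + 3350) - 483 = ((-6 + I*sqrt(3))**2 + 3350) - 483 = (3350 + (-6 + I*sqrt(3))**2) - 483 = 2867 + (-6 + I*sqrt(3))**2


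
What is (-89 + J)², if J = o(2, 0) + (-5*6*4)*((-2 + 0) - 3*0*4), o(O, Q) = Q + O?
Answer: 23409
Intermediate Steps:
o(O, Q) = O + Q
J = 242 (J = (2 + 0) + (-5*6*4)*((-2 + 0) - 3*0*4) = 2 + (-30*4)*(-2 + 0*4) = 2 - 120*(-2 + 0) = 2 - 120*(-2) = 2 + 240 = 242)
(-89 + J)² = (-89 + 242)² = 153² = 23409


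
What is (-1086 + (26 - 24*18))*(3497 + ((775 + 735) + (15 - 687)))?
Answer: -6467820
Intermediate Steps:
(-1086 + (26 - 24*18))*(3497 + ((775 + 735) + (15 - 687))) = (-1086 + (26 - 432))*(3497 + (1510 - 672)) = (-1086 - 406)*(3497 + 838) = -1492*4335 = -6467820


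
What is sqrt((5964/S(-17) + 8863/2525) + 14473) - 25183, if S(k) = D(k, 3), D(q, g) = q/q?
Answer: -25183 + 56*sqrt(1662258)/505 ≈ -25040.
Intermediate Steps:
D(q, g) = 1
S(k) = 1
sqrt((5964/S(-17) + 8863/2525) + 14473) - 25183 = sqrt((5964/1 + 8863/2525) + 14473) - 25183 = sqrt((5964*1 + 8863*(1/2525)) + 14473) - 25183 = sqrt((5964 + 8863/2525) + 14473) - 25183 = sqrt(15067963/2525 + 14473) - 25183 = sqrt(51612288/2525) - 25183 = 56*sqrt(1662258)/505 - 25183 = -25183 + 56*sqrt(1662258)/505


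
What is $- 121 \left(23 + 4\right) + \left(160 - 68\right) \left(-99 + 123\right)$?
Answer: $-1059$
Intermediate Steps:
$- 121 \left(23 + 4\right) + \left(160 - 68\right) \left(-99 + 123\right) = \left(-121\right) 27 + 92 \cdot 24 = -3267 + 2208 = -1059$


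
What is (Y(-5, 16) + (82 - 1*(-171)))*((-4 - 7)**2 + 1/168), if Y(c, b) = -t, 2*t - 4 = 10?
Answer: 833489/28 ≈ 29767.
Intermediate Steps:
t = 7 (t = 2 + (1/2)*10 = 2 + 5 = 7)
Y(c, b) = -7 (Y(c, b) = -1*7 = -7)
(Y(-5, 16) + (82 - 1*(-171)))*((-4 - 7)**2 + 1/168) = (-7 + (82 - 1*(-171)))*((-4 - 7)**2 + 1/168) = (-7 + (82 + 171))*((-11)**2 + 1/168) = (-7 + 253)*(121 + 1/168) = 246*(20329/168) = 833489/28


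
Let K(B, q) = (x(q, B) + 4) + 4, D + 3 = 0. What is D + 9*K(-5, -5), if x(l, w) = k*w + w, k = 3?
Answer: -111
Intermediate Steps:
x(l, w) = 4*w (x(l, w) = 3*w + w = 4*w)
D = -3 (D = -3 + 0 = -3)
K(B, q) = 8 + 4*B (K(B, q) = (4*B + 4) + 4 = (4 + 4*B) + 4 = 8 + 4*B)
D + 9*K(-5, -5) = -3 + 9*(8 + 4*(-5)) = -3 + 9*(8 - 20) = -3 + 9*(-12) = -3 - 108 = -111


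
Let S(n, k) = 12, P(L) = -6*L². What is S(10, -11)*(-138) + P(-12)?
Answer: -2520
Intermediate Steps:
S(10, -11)*(-138) + P(-12) = 12*(-138) - 6*(-12)² = -1656 - 6*144 = -1656 - 864 = -2520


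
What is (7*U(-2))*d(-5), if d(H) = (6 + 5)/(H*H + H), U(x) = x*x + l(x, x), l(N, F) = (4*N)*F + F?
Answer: 693/10 ≈ 69.300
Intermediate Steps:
l(N, F) = F + 4*F*N (l(N, F) = 4*F*N + F = F + 4*F*N)
U(x) = x**2 + x*(1 + 4*x) (U(x) = x*x + x*(1 + 4*x) = x**2 + x*(1 + 4*x))
d(H) = 11/(H + H**2) (d(H) = 11/(H**2 + H) = 11/(H + H**2))
(7*U(-2))*d(-5) = (7*(-2*(1 + 5*(-2))))*(11/(-5*(1 - 5))) = (7*(-2*(1 - 10)))*(11*(-1/5)/(-4)) = (7*(-2*(-9)))*(11*(-1/5)*(-1/4)) = (7*18)*(11/20) = 126*(11/20) = 693/10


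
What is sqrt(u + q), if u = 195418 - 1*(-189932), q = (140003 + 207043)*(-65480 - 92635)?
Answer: 2*I*sqrt(13718198235) ≈ 2.3425e+5*I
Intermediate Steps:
q = -54873178290 (q = 347046*(-158115) = -54873178290)
u = 385350 (u = 195418 + 189932 = 385350)
sqrt(u + q) = sqrt(385350 - 54873178290) = sqrt(-54872792940) = 2*I*sqrt(13718198235)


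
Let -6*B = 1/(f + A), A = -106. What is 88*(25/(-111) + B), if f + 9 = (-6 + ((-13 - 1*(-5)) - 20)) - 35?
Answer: -100793/5106 ≈ -19.740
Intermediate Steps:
f = -78 (f = -9 + ((-6 + ((-13 - 1*(-5)) - 20)) - 35) = -9 + ((-6 + ((-13 + 5) - 20)) - 35) = -9 + ((-6 + (-8 - 20)) - 35) = -9 + ((-6 - 28) - 35) = -9 + (-34 - 35) = -9 - 69 = -78)
B = 1/1104 (B = -1/(6*(-78 - 106)) = -1/6/(-184) = -1/6*(-1/184) = 1/1104 ≈ 0.00090580)
88*(25/(-111) + B) = 88*(25/(-111) + 1/1104) = 88*(25*(-1/111) + 1/1104) = 88*(-25/111 + 1/1104) = 88*(-9163/40848) = -100793/5106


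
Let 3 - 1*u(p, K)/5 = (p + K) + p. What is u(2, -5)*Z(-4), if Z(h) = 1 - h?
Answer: 100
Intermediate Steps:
u(p, K) = 15 - 10*p - 5*K (u(p, K) = 15 - 5*((p + K) + p) = 15 - 5*((K + p) + p) = 15 - 5*(K + 2*p) = 15 + (-10*p - 5*K) = 15 - 10*p - 5*K)
u(2, -5)*Z(-4) = (15 - 10*2 - 5*(-5))*(1 - 1*(-4)) = (15 - 20 + 25)*(1 + 4) = 20*5 = 100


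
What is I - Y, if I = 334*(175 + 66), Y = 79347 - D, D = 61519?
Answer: 62666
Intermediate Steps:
Y = 17828 (Y = 79347 - 1*61519 = 79347 - 61519 = 17828)
I = 80494 (I = 334*241 = 80494)
I - Y = 80494 - 1*17828 = 80494 - 17828 = 62666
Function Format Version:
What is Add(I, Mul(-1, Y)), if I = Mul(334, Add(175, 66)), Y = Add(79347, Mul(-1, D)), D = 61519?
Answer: 62666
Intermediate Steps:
Y = 17828 (Y = Add(79347, Mul(-1, 61519)) = Add(79347, -61519) = 17828)
I = 80494 (I = Mul(334, 241) = 80494)
Add(I, Mul(-1, Y)) = Add(80494, Mul(-1, 17828)) = Add(80494, -17828) = 62666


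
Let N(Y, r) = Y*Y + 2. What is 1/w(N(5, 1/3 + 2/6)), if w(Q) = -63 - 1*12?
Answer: -1/75 ≈ -0.013333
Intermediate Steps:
N(Y, r) = 2 + Y**2 (N(Y, r) = Y**2 + 2 = 2 + Y**2)
w(Q) = -75 (w(Q) = -63 - 12 = -75)
1/w(N(5, 1/3 + 2/6)) = 1/(-75) = -1/75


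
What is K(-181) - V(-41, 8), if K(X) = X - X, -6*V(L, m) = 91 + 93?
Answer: 92/3 ≈ 30.667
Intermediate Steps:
V(L, m) = -92/3 (V(L, m) = -(91 + 93)/6 = -1/6*184 = -92/3)
K(X) = 0
K(-181) - V(-41, 8) = 0 - 1*(-92/3) = 0 + 92/3 = 92/3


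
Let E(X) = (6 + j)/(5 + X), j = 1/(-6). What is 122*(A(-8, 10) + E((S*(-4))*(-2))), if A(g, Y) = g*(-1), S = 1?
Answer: 40199/39 ≈ 1030.7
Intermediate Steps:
j = -⅙ ≈ -0.16667
A(g, Y) = -g
E(X) = 35/(6*(5 + X)) (E(X) = (6 - ⅙)/(5 + X) = 35/(6*(5 + X)))
122*(A(-8, 10) + E((S*(-4))*(-2))) = 122*(-1*(-8) + 35/(6*(5 + (1*(-4))*(-2)))) = 122*(8 + 35/(6*(5 - 4*(-2)))) = 122*(8 + 35/(6*(5 + 8))) = 122*(8 + (35/6)/13) = 122*(8 + (35/6)*(1/13)) = 122*(8 + 35/78) = 122*(659/78) = 40199/39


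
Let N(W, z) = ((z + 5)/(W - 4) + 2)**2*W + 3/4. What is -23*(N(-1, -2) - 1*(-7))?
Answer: -13317/100 ≈ -133.17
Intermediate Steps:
N(W, z) = 3/4 + W*(2 + (5 + z)/(-4 + W))**2 (N(W, z) = ((5 + z)/(-4 + W) + 2)**2*W + 3*(1/4) = ((5 + z)/(-4 + W) + 2)**2*W + 3/4 = (2 + (5 + z)/(-4 + W))**2*W + 3/4 = W*(2 + (5 + z)/(-4 + W))**2 + 3/4 = 3/4 + W*(2 + (5 + z)/(-4 + W))**2)
-23*(N(-1, -2) - 1*(-7)) = -23*((3/4 - (-3 - 2 + 2*(-1))**2/(-4 - 1)**2) - 1*(-7)) = -23*((3/4 - 1*(-3 - 2 - 2)**2/(-5)**2) + 7) = -23*((3/4 - 1*1/25*(-7)**2) + 7) = -23*((3/4 - 1*1/25*49) + 7) = -23*((3/4 - 49/25) + 7) = -23*(-121/100 + 7) = -23*579/100 = -13317/100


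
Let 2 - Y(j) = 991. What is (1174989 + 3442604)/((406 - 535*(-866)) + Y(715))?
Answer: 4617593/462727 ≈ 9.9791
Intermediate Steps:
Y(j) = -989 (Y(j) = 2 - 1*991 = 2 - 991 = -989)
(1174989 + 3442604)/((406 - 535*(-866)) + Y(715)) = (1174989 + 3442604)/((406 - 535*(-866)) - 989) = 4617593/((406 + 463310) - 989) = 4617593/(463716 - 989) = 4617593/462727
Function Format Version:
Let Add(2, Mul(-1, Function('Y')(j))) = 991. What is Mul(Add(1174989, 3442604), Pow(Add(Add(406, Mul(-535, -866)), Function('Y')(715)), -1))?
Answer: Rational(4617593, 462727) ≈ 9.9791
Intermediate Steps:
Function('Y')(j) = -989 (Function('Y')(j) = Add(2, Mul(-1, 991)) = Add(2, -991) = -989)
Mul(Add(1174989, 3442604), Pow(Add(Add(406, Mul(-535, -866)), Function('Y')(715)), -1)) = Mul(Add(1174989, 3442604), Pow(Add(Add(406, Mul(-535, -866)), -989), -1)) = Mul(4617593, Pow(Add(Add(406, 463310), -989), -1)) = Mul(4617593, Pow(Add(463716, -989), -1)) = Mul(4617593, Pow(462727, -1)) = Mul(4617593, Rational(1, 462727)) = Rational(4617593, 462727)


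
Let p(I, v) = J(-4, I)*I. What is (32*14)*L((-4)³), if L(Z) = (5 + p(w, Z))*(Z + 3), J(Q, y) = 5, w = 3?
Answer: -546560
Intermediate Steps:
p(I, v) = 5*I
L(Z) = 60 + 20*Z (L(Z) = (5 + 5*3)*(Z + 3) = (5 + 15)*(3 + Z) = 20*(3 + Z) = 60 + 20*Z)
(32*14)*L((-4)³) = (32*14)*(60 + 20*(-4)³) = 448*(60 + 20*(-64)) = 448*(60 - 1280) = 448*(-1220) = -546560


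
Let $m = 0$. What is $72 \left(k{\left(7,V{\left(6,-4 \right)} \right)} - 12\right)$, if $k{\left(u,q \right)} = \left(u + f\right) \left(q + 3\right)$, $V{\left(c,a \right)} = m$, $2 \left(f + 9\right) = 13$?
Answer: $108$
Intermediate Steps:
$f = - \frac{5}{2}$ ($f = -9 + \frac{1}{2} \cdot 13 = -9 + \frac{13}{2} = - \frac{5}{2} \approx -2.5$)
$V{\left(c,a \right)} = 0$
$k{\left(u,q \right)} = \left(3 + q\right) \left(- \frac{5}{2} + u\right)$ ($k{\left(u,q \right)} = \left(u - \frac{5}{2}\right) \left(q + 3\right) = \left(- \frac{5}{2} + u\right) \left(3 + q\right) = \left(3 + q\right) \left(- \frac{5}{2} + u\right)$)
$72 \left(k{\left(7,V{\left(6,-4 \right)} \right)} - 12\right) = 72 \left(\left(- \frac{15}{2} + 3 \cdot 7 - 0 + 0 \cdot 7\right) - 12\right) = 72 \left(\left(- \frac{15}{2} + 21 + 0 + 0\right) - 12\right) = 72 \left(\frac{27}{2} - 12\right) = 72 \cdot \frac{3}{2} = 108$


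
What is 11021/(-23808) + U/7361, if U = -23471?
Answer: -639923149/175250688 ≈ -3.6515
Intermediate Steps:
11021/(-23808) + U/7361 = 11021/(-23808) - 23471/7361 = 11021*(-1/23808) - 23471*1/7361 = -11021/23808 - 23471/7361 = -639923149/175250688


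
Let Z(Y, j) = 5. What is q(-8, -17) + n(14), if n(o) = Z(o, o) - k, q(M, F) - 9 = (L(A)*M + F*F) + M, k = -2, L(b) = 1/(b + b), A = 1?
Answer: 293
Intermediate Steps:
L(b) = 1/(2*b)
q(M, F) = 9 + F² + 3*M/2 (q(M, F) = 9 + ((((½)/1)*M + F*F) + M) = 9 + ((((½)*1)*M + F²) + M) = 9 + ((M/2 + F²) + M) = 9 + ((F² + M/2) + M) = 9 + (F² + 3*M/2) = 9 + F² + 3*M/2)
n(o) = 7 (n(o) = 5 - 1*(-2) = 5 + 2 = 7)
q(-8, -17) + n(14) = (9 + (-17)² + (3/2)*(-8)) + 7 = (9 + 289 - 12) + 7 = 286 + 7 = 293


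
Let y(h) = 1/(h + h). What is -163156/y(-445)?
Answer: 145208840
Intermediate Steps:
y(h) = 1/(2*h)
-163156/y(-445) = -163156/((½)/(-445)) = -163156/((½)*(-1/445)) = -163156/(-1/890) = -163156*(-890) = 145208840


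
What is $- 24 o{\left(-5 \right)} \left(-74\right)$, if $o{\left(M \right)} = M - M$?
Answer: $0$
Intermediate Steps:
$o{\left(M \right)} = 0$
$- 24 o{\left(-5 \right)} \left(-74\right) = \left(-24\right) 0 \left(-74\right) = 0 \left(-74\right) = 0$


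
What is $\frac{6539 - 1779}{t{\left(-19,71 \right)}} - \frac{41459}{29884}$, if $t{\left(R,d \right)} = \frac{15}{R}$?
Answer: $- \frac{540666169}{89652} \approx -6030.7$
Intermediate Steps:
$\frac{6539 - 1779}{t{\left(-19,71 \right)}} - \frac{41459}{29884} = \frac{6539 - 1779}{15 \frac{1}{-19}} - \frac{41459}{29884} = \frac{4760}{15 \left(- \frac{1}{19}\right)} - \frac{41459}{29884} = \frac{4760}{- \frac{15}{19}} - \frac{41459}{29884} = 4760 \left(- \frac{19}{15}\right) - \frac{41459}{29884} = - \frac{18088}{3} - \frac{41459}{29884} = - \frac{540666169}{89652}$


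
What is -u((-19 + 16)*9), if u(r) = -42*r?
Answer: -1134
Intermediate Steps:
-u((-19 + 16)*9) = -(-42)*(-19 + 16)*9 = -(-42)*(-3*9) = -(-42)*(-27) = -1*1134 = -1134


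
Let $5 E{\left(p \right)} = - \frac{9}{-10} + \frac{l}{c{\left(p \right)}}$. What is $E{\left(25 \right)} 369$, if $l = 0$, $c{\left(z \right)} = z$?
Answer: $\frac{3321}{50} \approx 66.42$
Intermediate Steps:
$E{\left(p \right)} = \frac{9}{50}$ ($E{\left(p \right)} = \frac{- \frac{9}{-10} + \frac{0}{p}}{5} = \frac{\left(-9\right) \left(- \frac{1}{10}\right) + 0}{5} = \frac{\frac{9}{10} + 0}{5} = \frac{1}{5} \cdot \frac{9}{10} = \frac{9}{50}$)
$E{\left(25 \right)} 369 = \frac{9}{50} \cdot 369 = \frac{3321}{50}$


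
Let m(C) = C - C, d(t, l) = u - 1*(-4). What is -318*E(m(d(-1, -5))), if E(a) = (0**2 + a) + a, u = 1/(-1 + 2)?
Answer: 0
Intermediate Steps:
u = 1 (u = 1/1 = 1)
d(t, l) = 5 (d(t, l) = 1 - 1*(-4) = 1 + 4 = 5)
m(C) = 0
E(a) = 2*a (E(a) = (0 + a) + a = a + a = 2*a)
-318*E(m(d(-1, -5))) = -636*0 = -318*0 = 0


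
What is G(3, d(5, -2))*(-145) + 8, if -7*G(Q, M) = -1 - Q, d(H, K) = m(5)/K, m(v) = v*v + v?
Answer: -524/7 ≈ -74.857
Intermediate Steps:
m(v) = v + v² (m(v) = v² + v = v + v²)
d(H, K) = 30/K (d(H, K) = (5*(1 + 5))/K = (5*6)/K = 30/K)
G(Q, M) = ⅐ + Q/7 (G(Q, M) = -(-1 - Q)/7 = ⅐ + Q/7)
G(3, d(5, -2))*(-145) + 8 = (⅐ + (⅐)*3)*(-145) + 8 = (⅐ + 3/7)*(-145) + 8 = (4/7)*(-145) + 8 = -580/7 + 8 = -524/7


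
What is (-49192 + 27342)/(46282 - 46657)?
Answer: 874/15 ≈ 58.267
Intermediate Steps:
(-49192 + 27342)/(46282 - 46657) = -21850/(-375) = -21850*(-1/375) = 874/15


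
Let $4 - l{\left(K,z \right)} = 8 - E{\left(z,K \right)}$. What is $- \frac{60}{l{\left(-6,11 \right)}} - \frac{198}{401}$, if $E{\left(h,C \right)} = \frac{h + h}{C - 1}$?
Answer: $\frac{15852}{2005} \approx 7.9062$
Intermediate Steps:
$E{\left(h,C \right)} = \frac{2 h}{-1 + C}$
$l{\left(K,z \right)} = -4 + \frac{2 z}{-1 + K}$ ($l{\left(K,z \right)} = 4 - \left(8 - \frac{2 z}{-1 + K}\right) = 4 + \left(-8 + \frac{2 z}{-1 + K}\right) = -4 + \frac{2 z}{-1 + K}$)
$- \frac{60}{l{\left(-6,11 \right)}} - \frac{198}{401} = - \frac{60}{2 \frac{1}{-1 - 6} \left(2 + 11 - -12\right)} - \frac{198}{401} = - \frac{60}{2 \frac{1}{-7} \left(2 + 11 + 12\right)} - \frac{198}{401} = - \frac{60}{2 \left(- \frac{1}{7}\right) 25} - \frac{198}{401} = - \frac{60}{- \frac{50}{7}} - \frac{198}{401} = \left(-60\right) \left(- \frac{7}{50}\right) - \frac{198}{401} = \frac{42}{5} - \frac{198}{401} = \frac{15852}{2005}$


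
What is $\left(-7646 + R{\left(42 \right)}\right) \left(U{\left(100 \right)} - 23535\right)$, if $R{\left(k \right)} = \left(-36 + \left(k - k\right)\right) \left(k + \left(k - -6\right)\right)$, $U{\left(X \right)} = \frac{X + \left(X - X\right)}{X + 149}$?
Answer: $\frac{63793211890}{249} \approx 2.562 \cdot 10^{8}$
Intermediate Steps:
$U{\left(X \right)} = \frac{X}{149 + X}$ ($U{\left(X \right)} = \frac{X + 0}{149 + X} = \frac{X}{149 + X}$)
$R{\left(k \right)} = -216 - 72 k$ ($R{\left(k \right)} = \left(-36 + 0\right) \left(k + \left(k + 6\right)\right) = - 36 \left(k + \left(6 + k\right)\right) = - 36 \left(6 + 2 k\right) = -216 - 72 k$)
$\left(-7646 + R{\left(42 \right)}\right) \left(U{\left(100 \right)} - 23535\right) = \left(-7646 - 3240\right) \left(\frac{100}{149 + 100} - 23535\right) = \left(-7646 - 3240\right) \left(\frac{100}{249} - 23535\right) = \left(-7646 - 3240\right) \left(100 \cdot \frac{1}{249} - 23535\right) = - 10886 \left(\frac{100}{249} - 23535\right) = \left(-10886\right) \left(- \frac{5860115}{249}\right) = \frac{63793211890}{249}$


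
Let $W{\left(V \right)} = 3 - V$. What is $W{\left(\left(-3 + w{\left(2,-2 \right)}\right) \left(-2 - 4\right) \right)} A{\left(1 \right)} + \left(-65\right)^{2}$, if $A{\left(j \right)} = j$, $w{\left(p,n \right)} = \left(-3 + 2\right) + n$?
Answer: $4192$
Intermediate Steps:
$w{\left(p,n \right)} = -1 + n$
$W{\left(\left(-3 + w{\left(2,-2 \right)}\right) \left(-2 - 4\right) \right)} A{\left(1 \right)} + \left(-65\right)^{2} = \left(3 - \left(-3 - 3\right) \left(-2 - 4\right)\right) 1 + \left(-65\right)^{2} = \left(3 - \left(-3 - 3\right) \left(-6\right)\right) 1 + 4225 = \left(3 - \left(-6\right) \left(-6\right)\right) 1 + 4225 = \left(3 - 36\right) 1 + 4225 = \left(-33\right) 1 + 4225 = -33 + 4225 = 4192$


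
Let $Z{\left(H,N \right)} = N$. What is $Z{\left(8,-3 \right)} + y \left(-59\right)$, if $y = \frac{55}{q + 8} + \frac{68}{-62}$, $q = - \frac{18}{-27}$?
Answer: $- \frac{252047}{806} \approx -312.71$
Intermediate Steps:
$q = \frac{2}{3}$ ($q = \left(-18\right) \left(- \frac{1}{27}\right) = \frac{2}{3} \approx 0.66667$)
$y = \frac{4231}{806}$ ($y = \frac{55}{\frac{2}{3} + 8} + \frac{68}{-62} = \frac{55}{\frac{26}{3}} + 68 \left(- \frac{1}{62}\right) = 55 \cdot \frac{3}{26} - \frac{34}{31} = \frac{165}{26} - \frac{34}{31} = \frac{4231}{806} \approx 5.2494$)
$Z{\left(8,-3 \right)} + y \left(-59\right) = -3 + \frac{4231}{806} \left(-59\right) = -3 - \frac{249629}{806} = - \frac{252047}{806}$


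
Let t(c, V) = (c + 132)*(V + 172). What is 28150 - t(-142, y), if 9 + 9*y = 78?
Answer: 89840/3 ≈ 29947.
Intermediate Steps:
y = 23/3 (y = -1 + (⅑)*78 = -1 + 26/3 = 23/3 ≈ 7.6667)
t(c, V) = (132 + c)*(172 + V)
28150 - t(-142, y) = 28150 - (22704 + 132*(23/3) + 172*(-142) + (23/3)*(-142)) = 28150 - (22704 + 1012 - 24424 - 3266/3) = 28150 - 1*(-5390/3) = 28150 + 5390/3 = 89840/3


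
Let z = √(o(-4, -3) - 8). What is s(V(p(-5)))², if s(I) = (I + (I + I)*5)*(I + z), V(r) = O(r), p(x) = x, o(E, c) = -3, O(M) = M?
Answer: 42350 - 30250*I*√11 ≈ 42350.0 - 1.0033e+5*I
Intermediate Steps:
V(r) = r
z = I*√11 (z = √(-3 - 8) = √(-11) = I*√11 ≈ 3.3166*I)
s(I) = 11*I*(I + I*√11) (s(I) = (I + (I + I)*5)*(I + I*√11) = (I + (2*I)*5)*(I + I*√11) = (I + 10*I)*(I + I*√11) = (11*I)*(I + I*√11) = 11*I*(I + I*√11))
s(V(p(-5)))² = (11*(-5)*(-5 + I*√11))² = (275 - 55*I*√11)²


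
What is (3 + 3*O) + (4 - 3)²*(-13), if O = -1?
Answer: -13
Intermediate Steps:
(3 + 3*O) + (4 - 3)²*(-13) = (3 + 3*(-1)) + (4 - 3)²*(-13) = (3 - 3) + 1²*(-13) = 0 + 1*(-13) = 0 - 13 = -13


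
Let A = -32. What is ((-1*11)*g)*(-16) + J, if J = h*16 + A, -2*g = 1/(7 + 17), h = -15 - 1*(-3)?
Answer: -683/3 ≈ -227.67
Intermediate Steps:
h = -12 (h = -15 + 3 = -12)
g = -1/48 (g = -1/(2*(7 + 17)) = -½/24 = -½*1/24 = -1/48 ≈ -0.020833)
J = -224 (J = -12*16 - 32 = -192 - 32 = -224)
((-1*11)*g)*(-16) + J = (-1*11*(-1/48))*(-16) - 224 = -11*(-1/48)*(-16) - 224 = (11/48)*(-16) - 224 = -11/3 - 224 = -683/3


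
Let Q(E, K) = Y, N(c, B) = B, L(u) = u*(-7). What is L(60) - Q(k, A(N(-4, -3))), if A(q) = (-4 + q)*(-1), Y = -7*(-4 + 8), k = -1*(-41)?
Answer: -392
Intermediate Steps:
L(u) = -7*u
k = 41
Y = -28 (Y = -7*4 = -28)
A(q) = 4 - q
Q(E, K) = -28
L(60) - Q(k, A(N(-4, -3))) = -7*60 - 1*(-28) = -420 + 28 = -392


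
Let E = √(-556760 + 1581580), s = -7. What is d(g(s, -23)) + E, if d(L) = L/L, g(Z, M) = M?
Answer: 1 + 2*√256205 ≈ 1013.3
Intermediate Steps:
d(L) = 1
E = 2*√256205 (E = √1024820 = 2*√256205 ≈ 1012.3)
d(g(s, -23)) + E = 1 + 2*√256205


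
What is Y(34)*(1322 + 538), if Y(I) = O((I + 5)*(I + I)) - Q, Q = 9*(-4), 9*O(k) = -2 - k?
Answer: -1444600/3 ≈ -4.8153e+5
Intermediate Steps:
O(k) = -2/9 - k/9 (O(k) = (-2 - k)/9 = -2/9 - k/9)
Q = -36
Y(I) = 322/9 - 2*I*(5 + I)/9 (Y(I) = (-2/9 - (I + 5)*(I + I)/9) - 1*(-36) = (-2/9 - (5 + I)*2*I/9) + 36 = (-2/9 - 2*I*(5 + I)/9) + 36 = 322/9 - 2*I*(5 + I)/9)
Y(34)*(1322 + 538) = (322/9 - 2/9*34*(5 + 34))*(1322 + 538) = (322/9 - 2/9*34*39)*1860 = (322/9 - 884/3)*1860 = -2330/9*1860 = -1444600/3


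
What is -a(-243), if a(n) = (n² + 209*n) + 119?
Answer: -8381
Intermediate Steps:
a(n) = 119 + n² + 209*n
-a(-243) = -(119 + (-243)² + 209*(-243)) = -(119 + 59049 - 50787) = -1*8381 = -8381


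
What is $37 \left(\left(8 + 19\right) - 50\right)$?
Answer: $-851$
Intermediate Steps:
$37 \left(\left(8 + 19\right) - 50\right) = 37 \left(27 - 50\right) = 37 \left(-23\right) = -851$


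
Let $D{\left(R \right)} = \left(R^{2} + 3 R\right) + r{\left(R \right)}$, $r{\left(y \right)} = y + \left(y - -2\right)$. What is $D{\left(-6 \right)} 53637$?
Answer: $429096$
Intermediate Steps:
$r{\left(y \right)} = 2 + 2 y$ ($r{\left(y \right)} = y + \left(y + 2\right) = y + \left(2 + y\right) = 2 + 2 y$)
$D{\left(R \right)} = 2 + R^{2} + 5 R$ ($D{\left(R \right)} = \left(R^{2} + 3 R\right) + \left(2 + 2 R\right) = 2 + R^{2} + 5 R$)
$D{\left(-6 \right)} 53637 = \left(2 + \left(-6\right)^{2} + 5 \left(-6\right)\right) 53637 = \left(2 + 36 - 30\right) 53637 = 8 \cdot 53637 = 429096$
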